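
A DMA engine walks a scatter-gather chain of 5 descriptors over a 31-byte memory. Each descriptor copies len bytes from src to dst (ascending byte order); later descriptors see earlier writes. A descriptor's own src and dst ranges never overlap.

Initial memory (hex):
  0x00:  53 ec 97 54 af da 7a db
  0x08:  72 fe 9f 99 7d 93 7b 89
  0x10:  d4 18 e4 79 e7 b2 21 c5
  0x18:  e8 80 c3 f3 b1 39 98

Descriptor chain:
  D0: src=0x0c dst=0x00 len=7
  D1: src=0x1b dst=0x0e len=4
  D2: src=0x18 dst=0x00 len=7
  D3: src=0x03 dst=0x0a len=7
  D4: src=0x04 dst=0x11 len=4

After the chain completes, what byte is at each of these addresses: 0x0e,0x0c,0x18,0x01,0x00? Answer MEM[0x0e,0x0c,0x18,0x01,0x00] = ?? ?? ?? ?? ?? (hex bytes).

MEM[0x0e,0x0c,0x18,0x01,0x00] = db 39 e8 80 e8

D0: mem[0x00..0x06] <- [7d 93 7b 89 d4 18 e4]
D1: mem[0x0e..0x11] <- [f3 b1 39 98]
D2: mem[0x00..0x06] <- [e8 80 c3 f3 b1 39 98]
D3: mem[0x0a..0x10] <- [f3 b1 39 98 db 72 fe]
D4: mem[0x11..0x14] <- [b1 39 98 db]
query mem[0x0e]=0xdb, mem[0x0c]=0x39, mem[0x18]=0xe8, mem[0x01]=0x80, mem[0x00]=0xe8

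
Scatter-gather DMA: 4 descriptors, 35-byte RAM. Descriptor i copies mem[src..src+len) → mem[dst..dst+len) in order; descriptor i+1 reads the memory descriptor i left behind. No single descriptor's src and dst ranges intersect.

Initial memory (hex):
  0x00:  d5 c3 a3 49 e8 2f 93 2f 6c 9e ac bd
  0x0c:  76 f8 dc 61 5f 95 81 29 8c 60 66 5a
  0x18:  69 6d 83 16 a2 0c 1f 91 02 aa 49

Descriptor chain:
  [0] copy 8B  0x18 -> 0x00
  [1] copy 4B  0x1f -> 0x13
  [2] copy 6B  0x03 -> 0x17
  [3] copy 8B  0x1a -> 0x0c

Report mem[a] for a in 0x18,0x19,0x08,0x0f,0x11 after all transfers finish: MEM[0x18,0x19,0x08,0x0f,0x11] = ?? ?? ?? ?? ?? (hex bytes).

[0] 0x18->0x00 len=8 : 69 6d 83 16 a2 0c 1f 91
[1] 0x1f->0x13 len=4 : 91 02 aa 49
[2] 0x03->0x17 len=6 : 16 a2 0c 1f 91 6c
[3] 0x1a->0x0c len=8 : 1f 91 6c 0c 1f 91 02 aa
query mem[0x18]=0xa2, mem[0x19]=0x0c, mem[0x08]=0x6c, mem[0x0f]=0x0c, mem[0x11]=0x91

MEM[0x18,0x19,0x08,0x0f,0x11] = a2 0c 6c 0c 91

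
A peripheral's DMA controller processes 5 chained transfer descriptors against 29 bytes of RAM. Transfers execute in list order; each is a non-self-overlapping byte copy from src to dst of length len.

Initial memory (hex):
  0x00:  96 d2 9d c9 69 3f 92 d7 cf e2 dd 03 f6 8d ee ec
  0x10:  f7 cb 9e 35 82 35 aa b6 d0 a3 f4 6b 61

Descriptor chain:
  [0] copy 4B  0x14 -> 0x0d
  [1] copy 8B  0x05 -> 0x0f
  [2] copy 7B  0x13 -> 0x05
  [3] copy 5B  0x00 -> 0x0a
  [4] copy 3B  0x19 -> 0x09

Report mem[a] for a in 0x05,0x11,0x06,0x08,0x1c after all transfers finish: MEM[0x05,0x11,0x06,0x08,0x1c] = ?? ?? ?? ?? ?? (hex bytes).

MEM[0x05,0x11,0x06,0x08,0x1c] = e2 d7 dd f6 61

#0 dst[0x0d+4] := {0x82,0x35,0xaa,0xb6}
#1 dst[0x0f+8] := {0x3f,0x92,0xd7,0xcf,0xe2,0xdd,0x03,0xf6}
#2 dst[0x05+7] := {0xe2,0xdd,0x03,0xf6,0xb6,0xd0,0xa3}
#3 dst[0x0a+5] := {0x96,0xd2,0x9d,0xc9,0x69}
#4 dst[0x09+3] := {0xa3,0xf4,0x6b}
query mem[0x05]=0xe2, mem[0x11]=0xd7, mem[0x06]=0xdd, mem[0x08]=0xf6, mem[0x1c]=0x61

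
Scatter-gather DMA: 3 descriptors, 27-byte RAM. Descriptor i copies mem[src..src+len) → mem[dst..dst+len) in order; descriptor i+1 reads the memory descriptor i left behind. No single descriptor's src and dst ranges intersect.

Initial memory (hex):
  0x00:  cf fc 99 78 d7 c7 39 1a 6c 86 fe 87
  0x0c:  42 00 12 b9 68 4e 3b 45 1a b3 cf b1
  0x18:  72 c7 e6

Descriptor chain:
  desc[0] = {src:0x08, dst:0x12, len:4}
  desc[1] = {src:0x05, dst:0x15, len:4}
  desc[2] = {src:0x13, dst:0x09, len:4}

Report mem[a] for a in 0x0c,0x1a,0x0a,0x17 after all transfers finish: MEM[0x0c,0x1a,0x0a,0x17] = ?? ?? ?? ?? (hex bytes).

MEM[0x0c,0x1a,0x0a,0x17] = 39 e6 fe 1a

[0] 0x08->0x12 len=4 : 6c 86 fe 87
[1] 0x05->0x15 len=4 : c7 39 1a 6c
[2] 0x13->0x09 len=4 : 86 fe c7 39
query mem[0x0c]=0x39, mem[0x1a]=0xe6, mem[0x0a]=0xfe, mem[0x17]=0x1a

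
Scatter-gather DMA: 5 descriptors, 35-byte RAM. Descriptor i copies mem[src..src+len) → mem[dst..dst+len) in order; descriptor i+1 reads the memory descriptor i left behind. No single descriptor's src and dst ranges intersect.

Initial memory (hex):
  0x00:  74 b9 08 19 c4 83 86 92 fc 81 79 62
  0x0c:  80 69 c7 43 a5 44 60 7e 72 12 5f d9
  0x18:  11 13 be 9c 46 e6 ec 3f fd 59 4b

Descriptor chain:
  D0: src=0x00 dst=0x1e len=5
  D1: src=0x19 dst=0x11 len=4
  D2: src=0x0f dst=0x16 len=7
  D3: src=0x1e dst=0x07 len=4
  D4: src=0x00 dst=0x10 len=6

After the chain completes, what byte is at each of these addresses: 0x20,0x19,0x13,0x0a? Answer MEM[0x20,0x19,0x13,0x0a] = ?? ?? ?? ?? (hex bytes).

#0 dst[0x1e+5] := {0x74,0xb9,0x08,0x19,0xc4}
#1 dst[0x11+4] := {0x13,0xbe,0x9c,0x46}
#2 dst[0x16+7] := {0x43,0xa5,0x13,0xbe,0x9c,0x46,0x12}
#3 dst[0x07+4] := {0x74,0xb9,0x08,0x19}
#4 dst[0x10+6] := {0x74,0xb9,0x08,0x19,0xc4,0x83}
query mem[0x20]=0x08, mem[0x19]=0xbe, mem[0x13]=0x19, mem[0x0a]=0x19

MEM[0x20,0x19,0x13,0x0a] = 08 be 19 19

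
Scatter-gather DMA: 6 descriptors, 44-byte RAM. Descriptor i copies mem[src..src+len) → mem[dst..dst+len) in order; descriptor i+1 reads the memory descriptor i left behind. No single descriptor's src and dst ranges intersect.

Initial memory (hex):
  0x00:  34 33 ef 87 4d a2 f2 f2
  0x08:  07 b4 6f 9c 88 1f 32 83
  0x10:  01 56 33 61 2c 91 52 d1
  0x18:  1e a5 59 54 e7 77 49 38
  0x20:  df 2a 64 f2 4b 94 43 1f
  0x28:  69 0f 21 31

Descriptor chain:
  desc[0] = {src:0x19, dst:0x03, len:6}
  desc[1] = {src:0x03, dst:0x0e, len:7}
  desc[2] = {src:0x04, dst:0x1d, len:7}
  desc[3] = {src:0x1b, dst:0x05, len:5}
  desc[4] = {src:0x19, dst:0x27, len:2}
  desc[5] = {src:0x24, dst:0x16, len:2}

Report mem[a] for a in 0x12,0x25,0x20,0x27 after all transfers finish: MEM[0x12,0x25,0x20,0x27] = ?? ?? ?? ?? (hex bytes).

MEM[0x12,0x25,0x20,0x27] = 77 94 77 a5

D0: mem[0x03..0x08] <- [a5 59 54 e7 77 49]
D1: mem[0x0e..0x14] <- [a5 59 54 e7 77 49 b4]
D2: mem[0x1d..0x23] <- [59 54 e7 77 49 b4 6f]
D3: mem[0x05..0x09] <- [54 e7 59 54 e7]
D4: mem[0x27..0x28] <- [a5 59]
D5: mem[0x16..0x17] <- [4b 94]
query mem[0x12]=0x77, mem[0x25]=0x94, mem[0x20]=0x77, mem[0x27]=0xa5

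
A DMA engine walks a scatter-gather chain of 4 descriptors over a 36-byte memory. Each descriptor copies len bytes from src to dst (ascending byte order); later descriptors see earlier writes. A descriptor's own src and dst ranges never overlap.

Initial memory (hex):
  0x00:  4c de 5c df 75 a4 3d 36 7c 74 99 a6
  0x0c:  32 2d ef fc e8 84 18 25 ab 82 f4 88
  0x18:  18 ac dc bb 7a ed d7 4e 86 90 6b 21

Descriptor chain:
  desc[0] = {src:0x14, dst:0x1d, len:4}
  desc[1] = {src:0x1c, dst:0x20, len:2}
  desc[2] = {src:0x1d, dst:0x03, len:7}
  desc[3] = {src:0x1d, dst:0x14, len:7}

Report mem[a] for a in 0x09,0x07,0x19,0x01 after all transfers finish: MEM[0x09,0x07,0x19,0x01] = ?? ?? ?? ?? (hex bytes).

  after D0: wrote 4B at 0x1d = ab82f488
  after D1: wrote 2B at 0x20 = 7aab
  after D2: wrote 7B at 0x03 = ab82f47aab6b21
  after D3: wrote 7B at 0x14 = ab82f47aab6b21
query mem[0x09]=0x21, mem[0x07]=0xab, mem[0x19]=0x6b, mem[0x01]=0xde

MEM[0x09,0x07,0x19,0x01] = 21 ab 6b de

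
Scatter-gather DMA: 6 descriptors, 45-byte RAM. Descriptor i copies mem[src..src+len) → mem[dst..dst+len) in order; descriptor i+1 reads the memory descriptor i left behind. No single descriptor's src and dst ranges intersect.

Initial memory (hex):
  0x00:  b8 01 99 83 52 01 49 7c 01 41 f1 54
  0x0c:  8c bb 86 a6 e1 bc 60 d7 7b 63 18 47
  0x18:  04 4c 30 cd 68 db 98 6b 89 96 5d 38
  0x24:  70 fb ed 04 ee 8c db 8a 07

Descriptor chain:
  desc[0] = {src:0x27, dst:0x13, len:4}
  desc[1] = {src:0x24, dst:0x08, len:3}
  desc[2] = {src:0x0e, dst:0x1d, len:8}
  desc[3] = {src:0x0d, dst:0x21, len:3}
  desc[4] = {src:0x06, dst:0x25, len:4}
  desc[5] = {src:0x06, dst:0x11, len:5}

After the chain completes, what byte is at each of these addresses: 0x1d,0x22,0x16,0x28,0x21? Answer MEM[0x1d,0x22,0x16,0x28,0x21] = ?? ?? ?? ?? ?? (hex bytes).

D0: mem[0x13..0x16] <- [04 ee 8c db]
D1: mem[0x08..0x0a] <- [70 fb ed]
D2: mem[0x1d..0x24] <- [86 a6 e1 bc 60 04 ee 8c]
D3: mem[0x21..0x23] <- [bb 86 a6]
D4: mem[0x25..0x28] <- [49 7c 70 fb]
D5: mem[0x11..0x15] <- [49 7c 70 fb ed]
query mem[0x1d]=0x86, mem[0x22]=0x86, mem[0x16]=0xdb, mem[0x28]=0xfb, mem[0x21]=0xbb

MEM[0x1d,0x22,0x16,0x28,0x21] = 86 86 db fb bb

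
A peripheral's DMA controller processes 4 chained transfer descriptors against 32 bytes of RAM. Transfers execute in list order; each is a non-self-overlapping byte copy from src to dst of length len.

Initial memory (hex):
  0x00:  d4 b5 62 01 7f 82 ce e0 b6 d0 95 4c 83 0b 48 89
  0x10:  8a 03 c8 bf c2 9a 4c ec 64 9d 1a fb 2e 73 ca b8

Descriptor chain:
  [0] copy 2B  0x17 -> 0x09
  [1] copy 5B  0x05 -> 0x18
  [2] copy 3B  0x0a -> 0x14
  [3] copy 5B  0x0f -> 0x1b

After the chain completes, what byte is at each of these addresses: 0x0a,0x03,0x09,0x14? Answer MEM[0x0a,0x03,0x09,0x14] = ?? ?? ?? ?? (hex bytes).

D0: mem[0x09..0x0a] <- [ec 64]
D1: mem[0x18..0x1c] <- [82 ce e0 b6 ec]
D2: mem[0x14..0x16] <- [64 4c 83]
D3: mem[0x1b..0x1f] <- [89 8a 03 c8 bf]
query mem[0x0a]=0x64, mem[0x03]=0x01, mem[0x09]=0xec, mem[0x14]=0x64

MEM[0x0a,0x03,0x09,0x14] = 64 01 ec 64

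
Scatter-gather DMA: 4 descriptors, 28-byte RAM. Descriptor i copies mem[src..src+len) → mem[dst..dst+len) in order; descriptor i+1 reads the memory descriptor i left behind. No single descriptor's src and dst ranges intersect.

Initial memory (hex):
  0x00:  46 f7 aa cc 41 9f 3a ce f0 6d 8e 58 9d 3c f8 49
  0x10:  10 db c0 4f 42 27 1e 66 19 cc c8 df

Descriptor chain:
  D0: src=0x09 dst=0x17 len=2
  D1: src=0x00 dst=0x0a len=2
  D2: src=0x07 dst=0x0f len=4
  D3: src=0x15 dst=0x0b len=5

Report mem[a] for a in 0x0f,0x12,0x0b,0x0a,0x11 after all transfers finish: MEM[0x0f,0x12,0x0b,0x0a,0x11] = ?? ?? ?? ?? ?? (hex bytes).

MEM[0x0f,0x12,0x0b,0x0a,0x11] = cc 46 27 46 6d

  after D0: wrote 2B at 0x17 = 6d8e
  after D1: wrote 2B at 0x0a = 46f7
  after D2: wrote 4B at 0x0f = cef06d46
  after D3: wrote 5B at 0x0b = 271e6d8ecc
query mem[0x0f]=0xcc, mem[0x12]=0x46, mem[0x0b]=0x27, mem[0x0a]=0x46, mem[0x11]=0x6d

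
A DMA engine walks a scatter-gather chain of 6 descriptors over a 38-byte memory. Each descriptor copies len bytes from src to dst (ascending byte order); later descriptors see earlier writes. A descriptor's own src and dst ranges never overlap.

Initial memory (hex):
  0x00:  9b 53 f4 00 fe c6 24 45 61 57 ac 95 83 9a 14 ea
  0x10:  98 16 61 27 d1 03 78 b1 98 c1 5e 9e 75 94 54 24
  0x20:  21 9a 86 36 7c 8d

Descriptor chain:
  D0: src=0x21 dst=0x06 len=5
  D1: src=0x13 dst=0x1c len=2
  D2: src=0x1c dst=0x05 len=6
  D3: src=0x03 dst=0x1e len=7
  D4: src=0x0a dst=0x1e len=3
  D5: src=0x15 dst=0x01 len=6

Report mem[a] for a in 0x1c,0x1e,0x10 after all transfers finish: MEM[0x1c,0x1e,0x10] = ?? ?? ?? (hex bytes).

  after D0: wrote 5B at 0x06 = 9a86367c8d
  after D1: wrote 2B at 0x1c = 27d1
  after D2: wrote 6B at 0x05 = 27d15424219a
  after D3: wrote 7B at 0x1e = 00fe27d1542421
  after D4: wrote 3B at 0x1e = 9a9583
  after D5: wrote 6B at 0x01 = 0378b198c15e
query mem[0x1c]=0x27, mem[0x1e]=0x9a, mem[0x10]=0x98

MEM[0x1c,0x1e,0x10] = 27 9a 98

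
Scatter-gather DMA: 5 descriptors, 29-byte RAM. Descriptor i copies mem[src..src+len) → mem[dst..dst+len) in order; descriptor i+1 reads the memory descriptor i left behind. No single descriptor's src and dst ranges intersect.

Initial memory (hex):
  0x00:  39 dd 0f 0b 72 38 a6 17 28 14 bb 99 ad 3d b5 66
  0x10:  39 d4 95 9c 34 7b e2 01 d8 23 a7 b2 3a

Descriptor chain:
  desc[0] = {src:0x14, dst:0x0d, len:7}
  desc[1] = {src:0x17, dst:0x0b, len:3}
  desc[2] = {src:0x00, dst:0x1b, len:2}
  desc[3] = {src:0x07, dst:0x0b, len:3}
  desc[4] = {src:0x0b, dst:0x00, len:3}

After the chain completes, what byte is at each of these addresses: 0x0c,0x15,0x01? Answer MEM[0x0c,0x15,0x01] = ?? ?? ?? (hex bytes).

MEM[0x0c,0x15,0x01] = 28 7b 28

D0: mem[0x0d..0x13] <- [34 7b e2 01 d8 23 a7]
D1: mem[0x0b..0x0d] <- [01 d8 23]
D2: mem[0x1b..0x1c] <- [39 dd]
D3: mem[0x0b..0x0d] <- [17 28 14]
D4: mem[0x00..0x02] <- [17 28 14]
query mem[0x0c]=0x28, mem[0x15]=0x7b, mem[0x01]=0x28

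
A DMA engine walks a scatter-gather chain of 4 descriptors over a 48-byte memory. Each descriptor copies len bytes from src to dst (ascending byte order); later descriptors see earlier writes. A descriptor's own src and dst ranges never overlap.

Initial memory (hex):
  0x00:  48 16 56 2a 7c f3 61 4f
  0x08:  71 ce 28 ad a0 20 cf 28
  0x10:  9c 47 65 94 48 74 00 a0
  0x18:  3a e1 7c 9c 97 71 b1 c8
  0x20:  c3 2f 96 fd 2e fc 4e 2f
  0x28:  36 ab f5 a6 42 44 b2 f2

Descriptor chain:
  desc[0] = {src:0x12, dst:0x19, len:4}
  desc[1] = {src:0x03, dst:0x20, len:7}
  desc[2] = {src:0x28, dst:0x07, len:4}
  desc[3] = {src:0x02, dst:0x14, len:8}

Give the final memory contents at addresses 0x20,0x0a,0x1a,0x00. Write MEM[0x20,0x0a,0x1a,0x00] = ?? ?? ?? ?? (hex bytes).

MEM[0x20,0x0a,0x1a,0x00] = 2a a6 ab 48

#0 dst[0x19+4] := {0x65,0x94,0x48,0x74}
#1 dst[0x20+7] := {0x2a,0x7c,0xf3,0x61,0x4f,0x71,0xce}
#2 dst[0x07+4] := {0x36,0xab,0xf5,0xa6}
#3 dst[0x14+8] := {0x56,0x2a,0x7c,0xf3,0x61,0x36,0xab,0xf5}
query mem[0x20]=0x2a, mem[0x0a]=0xa6, mem[0x1a]=0xab, mem[0x00]=0x48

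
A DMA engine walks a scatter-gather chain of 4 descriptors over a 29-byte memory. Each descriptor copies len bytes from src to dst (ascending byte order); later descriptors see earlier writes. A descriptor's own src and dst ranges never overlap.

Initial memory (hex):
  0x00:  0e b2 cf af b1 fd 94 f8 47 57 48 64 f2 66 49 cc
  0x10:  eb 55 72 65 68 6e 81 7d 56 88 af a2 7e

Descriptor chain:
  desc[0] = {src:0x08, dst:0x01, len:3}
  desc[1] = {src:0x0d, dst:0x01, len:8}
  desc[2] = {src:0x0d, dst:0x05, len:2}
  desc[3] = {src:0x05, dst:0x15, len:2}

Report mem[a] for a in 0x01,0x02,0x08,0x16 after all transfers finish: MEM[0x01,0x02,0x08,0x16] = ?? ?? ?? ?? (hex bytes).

D0: mem[0x01..0x03] <- [47 57 48]
D1: mem[0x01..0x08] <- [66 49 cc eb 55 72 65 68]
D2: mem[0x05..0x06] <- [66 49]
D3: mem[0x15..0x16] <- [66 49]
query mem[0x01]=0x66, mem[0x02]=0x49, mem[0x08]=0x68, mem[0x16]=0x49

MEM[0x01,0x02,0x08,0x16] = 66 49 68 49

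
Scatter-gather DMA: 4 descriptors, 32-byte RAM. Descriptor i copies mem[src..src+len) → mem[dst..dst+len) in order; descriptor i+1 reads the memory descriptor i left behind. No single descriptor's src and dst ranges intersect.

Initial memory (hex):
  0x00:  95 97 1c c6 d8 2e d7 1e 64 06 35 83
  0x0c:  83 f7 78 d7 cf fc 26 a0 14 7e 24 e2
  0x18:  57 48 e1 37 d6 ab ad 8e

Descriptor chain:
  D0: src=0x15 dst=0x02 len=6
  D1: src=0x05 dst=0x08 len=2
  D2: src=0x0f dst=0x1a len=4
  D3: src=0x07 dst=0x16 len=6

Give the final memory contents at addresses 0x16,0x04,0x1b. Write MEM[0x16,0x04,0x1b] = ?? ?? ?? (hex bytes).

MEM[0x16,0x04,0x1b] = e1 e2 83

  after D0: wrote 6B at 0x02 = 7e24e25748e1
  after D1: wrote 2B at 0x08 = 5748
  after D2: wrote 4B at 0x1a = d7cffc26
  after D3: wrote 6B at 0x16 = e15748358383
query mem[0x16]=0xe1, mem[0x04]=0xe2, mem[0x1b]=0x83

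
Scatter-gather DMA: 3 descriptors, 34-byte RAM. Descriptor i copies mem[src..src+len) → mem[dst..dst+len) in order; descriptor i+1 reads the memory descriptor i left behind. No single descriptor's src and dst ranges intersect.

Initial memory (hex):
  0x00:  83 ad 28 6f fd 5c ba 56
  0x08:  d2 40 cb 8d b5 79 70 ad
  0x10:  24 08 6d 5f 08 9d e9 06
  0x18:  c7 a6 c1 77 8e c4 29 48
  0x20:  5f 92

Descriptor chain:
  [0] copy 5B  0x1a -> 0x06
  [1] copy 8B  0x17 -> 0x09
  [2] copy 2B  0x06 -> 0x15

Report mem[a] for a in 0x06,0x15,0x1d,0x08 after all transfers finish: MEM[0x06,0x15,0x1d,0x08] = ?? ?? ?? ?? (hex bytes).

[0] 0x1a->0x06 len=5 : c1 77 8e c4 29
[1] 0x17->0x09 len=8 : 06 c7 a6 c1 77 8e c4 29
[2] 0x06->0x15 len=2 : c1 77
query mem[0x06]=0xc1, mem[0x15]=0xc1, mem[0x1d]=0xc4, mem[0x08]=0x8e

MEM[0x06,0x15,0x1d,0x08] = c1 c1 c4 8e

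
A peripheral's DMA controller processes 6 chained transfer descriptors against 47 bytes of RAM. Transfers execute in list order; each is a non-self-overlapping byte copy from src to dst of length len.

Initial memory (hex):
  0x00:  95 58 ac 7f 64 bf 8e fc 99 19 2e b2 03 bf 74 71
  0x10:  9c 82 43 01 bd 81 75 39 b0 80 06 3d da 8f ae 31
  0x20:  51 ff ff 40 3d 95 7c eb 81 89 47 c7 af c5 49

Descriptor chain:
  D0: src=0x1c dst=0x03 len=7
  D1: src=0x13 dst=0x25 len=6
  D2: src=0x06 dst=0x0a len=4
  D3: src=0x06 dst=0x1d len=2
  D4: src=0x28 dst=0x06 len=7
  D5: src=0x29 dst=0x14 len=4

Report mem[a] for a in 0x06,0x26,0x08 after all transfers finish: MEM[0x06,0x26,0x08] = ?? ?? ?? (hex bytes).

MEM[0x06,0x26,0x08] = 75 bd b0

[0] 0x1c->0x03 len=7 : da 8f ae 31 51 ff ff
[1] 0x13->0x25 len=6 : 01 bd 81 75 39 b0
[2] 0x06->0x0a len=4 : 31 51 ff ff
[3] 0x06->0x1d len=2 : 31 51
[4] 0x28->0x06 len=7 : 75 39 b0 c7 af c5 49
[5] 0x29->0x14 len=4 : 39 b0 c7 af
query mem[0x06]=0x75, mem[0x26]=0xbd, mem[0x08]=0xb0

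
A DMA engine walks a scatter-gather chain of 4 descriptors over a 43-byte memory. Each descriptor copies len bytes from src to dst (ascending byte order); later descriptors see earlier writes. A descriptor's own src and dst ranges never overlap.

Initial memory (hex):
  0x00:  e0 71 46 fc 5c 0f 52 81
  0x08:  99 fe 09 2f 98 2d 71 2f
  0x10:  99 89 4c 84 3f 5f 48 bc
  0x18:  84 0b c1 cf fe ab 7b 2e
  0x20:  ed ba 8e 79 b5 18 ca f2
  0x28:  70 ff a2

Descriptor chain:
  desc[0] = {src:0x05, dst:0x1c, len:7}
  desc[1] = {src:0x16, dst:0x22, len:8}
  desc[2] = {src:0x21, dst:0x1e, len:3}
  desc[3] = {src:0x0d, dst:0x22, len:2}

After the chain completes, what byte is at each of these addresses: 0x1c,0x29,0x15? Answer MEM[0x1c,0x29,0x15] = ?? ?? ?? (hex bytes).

[0] 0x05->0x1c len=7 : 0f 52 81 99 fe 09 2f
[1] 0x16->0x22 len=8 : 48 bc 84 0b c1 cf 0f 52
[2] 0x21->0x1e len=3 : 09 48 bc
[3] 0x0d->0x22 len=2 : 2d 71
query mem[0x1c]=0x0f, mem[0x29]=0x52, mem[0x15]=0x5f

MEM[0x1c,0x29,0x15] = 0f 52 5f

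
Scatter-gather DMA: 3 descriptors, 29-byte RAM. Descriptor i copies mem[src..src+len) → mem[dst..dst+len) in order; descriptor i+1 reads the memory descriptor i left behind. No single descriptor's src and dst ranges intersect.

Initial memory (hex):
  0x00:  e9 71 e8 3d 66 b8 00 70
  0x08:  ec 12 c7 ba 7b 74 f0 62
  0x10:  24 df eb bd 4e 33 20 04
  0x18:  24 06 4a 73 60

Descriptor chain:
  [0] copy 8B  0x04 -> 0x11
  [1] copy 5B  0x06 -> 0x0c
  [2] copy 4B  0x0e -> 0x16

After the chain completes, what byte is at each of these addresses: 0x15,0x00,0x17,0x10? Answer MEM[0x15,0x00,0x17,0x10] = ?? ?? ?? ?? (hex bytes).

MEM[0x15,0x00,0x17,0x10] = ec e9 12 c7

  after D0: wrote 8B at 0x11 = 66b80070ec12c7ba
  after D1: wrote 5B at 0x0c = 0070ec12c7
  after D2: wrote 4B at 0x16 = ec12c766
query mem[0x15]=0xec, mem[0x00]=0xe9, mem[0x17]=0x12, mem[0x10]=0xc7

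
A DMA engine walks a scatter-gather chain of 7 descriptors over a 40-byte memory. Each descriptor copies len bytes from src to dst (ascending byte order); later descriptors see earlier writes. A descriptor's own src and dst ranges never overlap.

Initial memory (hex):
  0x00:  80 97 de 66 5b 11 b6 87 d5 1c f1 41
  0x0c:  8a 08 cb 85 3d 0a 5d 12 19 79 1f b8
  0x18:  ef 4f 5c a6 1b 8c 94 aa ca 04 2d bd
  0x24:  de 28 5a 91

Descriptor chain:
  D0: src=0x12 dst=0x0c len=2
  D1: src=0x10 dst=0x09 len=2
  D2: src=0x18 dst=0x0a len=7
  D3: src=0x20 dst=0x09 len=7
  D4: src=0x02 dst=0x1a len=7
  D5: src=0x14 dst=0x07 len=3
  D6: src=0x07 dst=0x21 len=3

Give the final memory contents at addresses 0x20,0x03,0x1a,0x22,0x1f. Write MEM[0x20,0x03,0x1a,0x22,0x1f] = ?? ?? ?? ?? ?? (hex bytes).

D0: mem[0x0c..0x0d] <- [5d 12]
D1: mem[0x09..0x0a] <- [3d 0a]
D2: mem[0x0a..0x10] <- [ef 4f 5c a6 1b 8c 94]
D3: mem[0x09..0x0f] <- [ca 04 2d bd de 28 5a]
D4: mem[0x1a..0x20] <- [de 66 5b 11 b6 87 d5]
D5: mem[0x07..0x09] <- [19 79 1f]
D6: mem[0x21..0x23] <- [19 79 1f]
query mem[0x20]=0xd5, mem[0x03]=0x66, mem[0x1a]=0xde, mem[0x22]=0x79, mem[0x1f]=0x87

MEM[0x20,0x03,0x1a,0x22,0x1f] = d5 66 de 79 87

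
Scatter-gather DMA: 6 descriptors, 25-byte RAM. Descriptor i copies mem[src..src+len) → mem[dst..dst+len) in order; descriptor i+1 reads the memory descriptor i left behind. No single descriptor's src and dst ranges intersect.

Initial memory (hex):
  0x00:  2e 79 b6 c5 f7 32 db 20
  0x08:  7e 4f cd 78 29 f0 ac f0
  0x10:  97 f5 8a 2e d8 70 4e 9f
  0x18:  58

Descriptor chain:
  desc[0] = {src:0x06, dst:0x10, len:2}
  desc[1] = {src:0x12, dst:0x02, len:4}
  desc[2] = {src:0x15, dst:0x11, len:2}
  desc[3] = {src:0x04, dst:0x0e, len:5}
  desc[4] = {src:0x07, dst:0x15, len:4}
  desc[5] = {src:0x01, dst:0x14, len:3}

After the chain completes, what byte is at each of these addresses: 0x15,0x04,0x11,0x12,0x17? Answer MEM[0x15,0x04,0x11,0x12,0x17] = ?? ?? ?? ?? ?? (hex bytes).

  after D0: wrote 2B at 0x10 = db20
  after D1: wrote 4B at 0x02 = 8a2ed870
  after D2: wrote 2B at 0x11 = 704e
  after D3: wrote 5B at 0x0e = d870db207e
  after D4: wrote 4B at 0x15 = 207e4fcd
  after D5: wrote 3B at 0x14 = 798a2e
query mem[0x15]=0x8a, mem[0x04]=0xd8, mem[0x11]=0x20, mem[0x12]=0x7e, mem[0x17]=0x4f

MEM[0x15,0x04,0x11,0x12,0x17] = 8a d8 20 7e 4f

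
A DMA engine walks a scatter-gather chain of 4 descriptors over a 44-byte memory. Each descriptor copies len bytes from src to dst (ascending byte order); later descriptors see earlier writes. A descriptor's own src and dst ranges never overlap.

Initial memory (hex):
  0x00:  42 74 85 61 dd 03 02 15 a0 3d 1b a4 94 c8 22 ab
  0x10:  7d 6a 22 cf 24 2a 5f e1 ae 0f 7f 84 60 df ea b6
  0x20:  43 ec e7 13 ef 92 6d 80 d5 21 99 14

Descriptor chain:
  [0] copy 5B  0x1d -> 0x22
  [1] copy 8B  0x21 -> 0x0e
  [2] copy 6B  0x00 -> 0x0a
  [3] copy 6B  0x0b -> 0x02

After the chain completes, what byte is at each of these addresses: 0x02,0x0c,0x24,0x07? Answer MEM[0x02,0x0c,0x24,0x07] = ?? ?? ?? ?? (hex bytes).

D0: mem[0x22..0x26] <- [df ea b6 43 ec]
D1: mem[0x0e..0x15] <- [ec df ea b6 43 ec 80 d5]
D2: mem[0x0a..0x0f] <- [42 74 85 61 dd 03]
D3: mem[0x02..0x07] <- [74 85 61 dd 03 ea]
query mem[0x02]=0x74, mem[0x0c]=0x85, mem[0x24]=0xb6, mem[0x07]=0xea

MEM[0x02,0x0c,0x24,0x07] = 74 85 b6 ea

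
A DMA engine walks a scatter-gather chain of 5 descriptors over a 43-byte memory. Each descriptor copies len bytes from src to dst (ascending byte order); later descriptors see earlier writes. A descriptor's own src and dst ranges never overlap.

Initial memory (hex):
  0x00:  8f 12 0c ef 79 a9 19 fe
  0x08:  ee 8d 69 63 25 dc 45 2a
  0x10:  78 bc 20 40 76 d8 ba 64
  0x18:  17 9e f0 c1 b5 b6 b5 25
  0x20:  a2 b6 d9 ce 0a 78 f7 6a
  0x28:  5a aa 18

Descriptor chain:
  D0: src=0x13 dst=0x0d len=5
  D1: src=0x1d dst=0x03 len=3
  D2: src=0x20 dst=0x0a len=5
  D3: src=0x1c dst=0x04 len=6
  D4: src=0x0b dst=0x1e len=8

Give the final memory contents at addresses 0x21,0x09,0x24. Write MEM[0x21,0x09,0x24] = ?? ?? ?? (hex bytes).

MEM[0x21,0x09,0x24] = 0a b6 64

  after D0: wrote 5B at 0x0d = 4076d8ba64
  after D1: wrote 3B at 0x03 = b6b525
  after D2: wrote 5B at 0x0a = a2b6d9ce0a
  after D3: wrote 6B at 0x04 = b5b6b525a2b6
  after D4: wrote 8B at 0x1e = b6d9ce0ad8ba6420
query mem[0x21]=0x0a, mem[0x09]=0xb6, mem[0x24]=0x64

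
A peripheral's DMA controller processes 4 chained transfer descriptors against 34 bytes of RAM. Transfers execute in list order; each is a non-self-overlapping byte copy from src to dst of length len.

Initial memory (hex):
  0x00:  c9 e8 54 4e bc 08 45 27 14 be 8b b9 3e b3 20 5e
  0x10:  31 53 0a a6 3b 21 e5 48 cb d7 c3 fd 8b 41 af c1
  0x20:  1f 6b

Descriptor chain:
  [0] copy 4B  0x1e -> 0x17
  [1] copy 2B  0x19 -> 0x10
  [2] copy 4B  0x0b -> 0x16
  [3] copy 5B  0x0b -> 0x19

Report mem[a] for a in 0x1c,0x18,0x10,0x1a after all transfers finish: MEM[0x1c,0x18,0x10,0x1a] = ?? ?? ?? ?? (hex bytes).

MEM[0x1c,0x18,0x10,0x1a] = 20 b3 1f 3e

  after D0: wrote 4B at 0x17 = afc11f6b
  after D1: wrote 2B at 0x10 = 1f6b
  after D2: wrote 4B at 0x16 = b93eb320
  after D3: wrote 5B at 0x19 = b93eb3205e
query mem[0x1c]=0x20, mem[0x18]=0xb3, mem[0x10]=0x1f, mem[0x1a]=0x3e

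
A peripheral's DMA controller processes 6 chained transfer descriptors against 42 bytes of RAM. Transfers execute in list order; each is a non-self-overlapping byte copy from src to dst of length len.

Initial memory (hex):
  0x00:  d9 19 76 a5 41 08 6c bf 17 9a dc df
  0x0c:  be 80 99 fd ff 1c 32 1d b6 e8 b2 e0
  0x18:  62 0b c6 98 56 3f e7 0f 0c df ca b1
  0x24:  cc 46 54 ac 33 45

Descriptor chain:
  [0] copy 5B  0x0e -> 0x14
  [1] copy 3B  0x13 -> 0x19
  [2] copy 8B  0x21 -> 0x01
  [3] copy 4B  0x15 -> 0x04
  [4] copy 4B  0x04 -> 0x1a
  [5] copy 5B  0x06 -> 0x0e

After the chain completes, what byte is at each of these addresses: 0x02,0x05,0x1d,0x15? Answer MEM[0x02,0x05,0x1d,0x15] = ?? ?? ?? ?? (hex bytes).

MEM[0x02,0x05,0x1d,0x15] = ca ff 32 fd

[0] 0x0e->0x14 len=5 : 99 fd ff 1c 32
[1] 0x13->0x19 len=3 : 1d 99 fd
[2] 0x21->0x01 len=8 : df ca b1 cc 46 54 ac 33
[3] 0x15->0x04 len=4 : fd ff 1c 32
[4] 0x04->0x1a len=4 : fd ff 1c 32
[5] 0x06->0x0e len=5 : 1c 32 33 9a dc
query mem[0x02]=0xca, mem[0x05]=0xff, mem[0x1d]=0x32, mem[0x15]=0xfd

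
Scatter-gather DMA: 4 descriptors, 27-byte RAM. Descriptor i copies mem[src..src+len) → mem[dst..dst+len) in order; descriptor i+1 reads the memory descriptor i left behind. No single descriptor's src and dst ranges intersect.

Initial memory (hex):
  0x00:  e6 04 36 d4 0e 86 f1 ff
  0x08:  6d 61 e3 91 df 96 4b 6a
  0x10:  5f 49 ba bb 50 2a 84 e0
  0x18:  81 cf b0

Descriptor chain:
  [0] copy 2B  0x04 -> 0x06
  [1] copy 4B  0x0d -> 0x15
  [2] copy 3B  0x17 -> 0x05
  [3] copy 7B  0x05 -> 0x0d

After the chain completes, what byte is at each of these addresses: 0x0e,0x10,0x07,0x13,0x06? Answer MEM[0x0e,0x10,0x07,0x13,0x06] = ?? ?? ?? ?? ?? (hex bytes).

MEM[0x0e,0x10,0x07,0x13,0x06] = 5f 6d cf 91 5f

#0 dst[0x06+2] := {0x0e,0x86}
#1 dst[0x15+4] := {0x96,0x4b,0x6a,0x5f}
#2 dst[0x05+3] := {0x6a,0x5f,0xcf}
#3 dst[0x0d+7] := {0x6a,0x5f,0xcf,0x6d,0x61,0xe3,0x91}
query mem[0x0e]=0x5f, mem[0x10]=0x6d, mem[0x07]=0xcf, mem[0x13]=0x91, mem[0x06]=0x5f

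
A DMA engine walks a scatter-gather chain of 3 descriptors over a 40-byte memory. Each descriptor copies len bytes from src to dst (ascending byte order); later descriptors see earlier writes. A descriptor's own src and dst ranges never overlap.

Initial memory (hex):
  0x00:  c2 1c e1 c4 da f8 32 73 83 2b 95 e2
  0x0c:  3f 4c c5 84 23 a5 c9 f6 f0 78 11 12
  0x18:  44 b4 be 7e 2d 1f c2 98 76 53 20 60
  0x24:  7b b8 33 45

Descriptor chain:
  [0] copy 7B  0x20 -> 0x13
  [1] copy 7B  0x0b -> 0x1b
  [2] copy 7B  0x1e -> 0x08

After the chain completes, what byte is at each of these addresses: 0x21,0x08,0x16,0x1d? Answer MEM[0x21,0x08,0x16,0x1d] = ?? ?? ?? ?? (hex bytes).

MEM[0x21,0x08,0x16,0x1d] = a5 c5 60 4c

[0] 0x20->0x13 len=7 : 76 53 20 60 7b b8 33
[1] 0x0b->0x1b len=7 : e2 3f 4c c5 84 23 a5
[2] 0x1e->0x08 len=7 : c5 84 23 a5 20 60 7b
query mem[0x21]=0xa5, mem[0x08]=0xc5, mem[0x16]=0x60, mem[0x1d]=0x4c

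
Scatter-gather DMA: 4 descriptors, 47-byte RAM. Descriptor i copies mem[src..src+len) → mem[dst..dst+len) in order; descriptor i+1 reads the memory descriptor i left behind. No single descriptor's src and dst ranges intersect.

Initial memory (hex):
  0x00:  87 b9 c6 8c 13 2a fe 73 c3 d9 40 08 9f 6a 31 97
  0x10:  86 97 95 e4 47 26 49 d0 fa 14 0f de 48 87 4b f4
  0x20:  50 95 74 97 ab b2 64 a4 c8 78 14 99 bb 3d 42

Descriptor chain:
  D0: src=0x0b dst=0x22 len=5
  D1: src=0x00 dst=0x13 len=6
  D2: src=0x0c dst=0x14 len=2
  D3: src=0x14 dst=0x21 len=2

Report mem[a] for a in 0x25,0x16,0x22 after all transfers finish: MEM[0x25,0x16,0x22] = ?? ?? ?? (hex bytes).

[0] 0x0b->0x22 len=5 : 08 9f 6a 31 97
[1] 0x00->0x13 len=6 : 87 b9 c6 8c 13 2a
[2] 0x0c->0x14 len=2 : 9f 6a
[3] 0x14->0x21 len=2 : 9f 6a
query mem[0x25]=0x31, mem[0x16]=0x8c, mem[0x22]=0x6a

MEM[0x25,0x16,0x22] = 31 8c 6a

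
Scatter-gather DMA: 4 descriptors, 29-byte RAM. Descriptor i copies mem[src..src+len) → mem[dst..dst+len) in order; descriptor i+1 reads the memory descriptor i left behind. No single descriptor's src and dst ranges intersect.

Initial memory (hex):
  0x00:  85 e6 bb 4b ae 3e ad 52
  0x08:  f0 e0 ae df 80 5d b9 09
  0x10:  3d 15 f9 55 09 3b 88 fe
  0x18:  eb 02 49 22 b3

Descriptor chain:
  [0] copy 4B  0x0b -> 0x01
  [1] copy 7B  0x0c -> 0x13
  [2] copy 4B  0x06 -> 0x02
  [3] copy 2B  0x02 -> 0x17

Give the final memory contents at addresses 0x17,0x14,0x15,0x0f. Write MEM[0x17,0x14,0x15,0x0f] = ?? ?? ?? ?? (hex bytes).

MEM[0x17,0x14,0x15,0x0f] = ad 5d b9 09

D0: mem[0x01..0x04] <- [df 80 5d b9]
D1: mem[0x13..0x19] <- [80 5d b9 09 3d 15 f9]
D2: mem[0x02..0x05] <- [ad 52 f0 e0]
D3: mem[0x17..0x18] <- [ad 52]
query mem[0x17]=0xad, mem[0x14]=0x5d, mem[0x15]=0xb9, mem[0x0f]=0x09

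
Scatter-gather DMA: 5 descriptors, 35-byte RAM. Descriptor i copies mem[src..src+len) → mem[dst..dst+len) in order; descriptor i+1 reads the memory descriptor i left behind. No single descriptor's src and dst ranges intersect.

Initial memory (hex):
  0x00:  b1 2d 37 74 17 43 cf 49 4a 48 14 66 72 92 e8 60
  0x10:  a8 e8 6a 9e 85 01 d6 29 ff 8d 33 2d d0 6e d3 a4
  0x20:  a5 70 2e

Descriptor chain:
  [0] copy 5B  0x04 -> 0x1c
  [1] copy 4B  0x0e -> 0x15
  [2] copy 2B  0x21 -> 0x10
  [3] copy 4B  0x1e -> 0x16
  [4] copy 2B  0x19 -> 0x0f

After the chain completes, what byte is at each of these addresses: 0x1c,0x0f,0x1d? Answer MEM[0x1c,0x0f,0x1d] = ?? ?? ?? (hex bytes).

MEM[0x1c,0x0f,0x1d] = 17 70 43

D0: mem[0x1c..0x20] <- [17 43 cf 49 4a]
D1: mem[0x15..0x18] <- [e8 60 a8 e8]
D2: mem[0x10..0x11] <- [70 2e]
D3: mem[0x16..0x19] <- [cf 49 4a 70]
D4: mem[0x0f..0x10] <- [70 33]
query mem[0x1c]=0x17, mem[0x0f]=0x70, mem[0x1d]=0x43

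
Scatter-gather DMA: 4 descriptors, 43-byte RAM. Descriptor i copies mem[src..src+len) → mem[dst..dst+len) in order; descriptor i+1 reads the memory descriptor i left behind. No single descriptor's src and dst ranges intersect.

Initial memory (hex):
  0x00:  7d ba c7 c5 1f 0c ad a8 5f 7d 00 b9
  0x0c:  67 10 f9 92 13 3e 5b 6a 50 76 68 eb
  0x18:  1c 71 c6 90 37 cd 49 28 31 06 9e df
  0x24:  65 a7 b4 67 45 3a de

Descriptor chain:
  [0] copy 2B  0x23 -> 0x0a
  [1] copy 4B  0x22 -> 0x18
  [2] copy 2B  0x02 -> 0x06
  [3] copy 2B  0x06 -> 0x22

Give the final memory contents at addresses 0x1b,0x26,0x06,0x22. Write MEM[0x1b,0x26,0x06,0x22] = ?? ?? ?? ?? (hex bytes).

D0: mem[0x0a..0x0b] <- [df 65]
D1: mem[0x18..0x1b] <- [9e df 65 a7]
D2: mem[0x06..0x07] <- [c7 c5]
D3: mem[0x22..0x23] <- [c7 c5]
query mem[0x1b]=0xa7, mem[0x26]=0xb4, mem[0x06]=0xc7, mem[0x22]=0xc7

MEM[0x1b,0x26,0x06,0x22] = a7 b4 c7 c7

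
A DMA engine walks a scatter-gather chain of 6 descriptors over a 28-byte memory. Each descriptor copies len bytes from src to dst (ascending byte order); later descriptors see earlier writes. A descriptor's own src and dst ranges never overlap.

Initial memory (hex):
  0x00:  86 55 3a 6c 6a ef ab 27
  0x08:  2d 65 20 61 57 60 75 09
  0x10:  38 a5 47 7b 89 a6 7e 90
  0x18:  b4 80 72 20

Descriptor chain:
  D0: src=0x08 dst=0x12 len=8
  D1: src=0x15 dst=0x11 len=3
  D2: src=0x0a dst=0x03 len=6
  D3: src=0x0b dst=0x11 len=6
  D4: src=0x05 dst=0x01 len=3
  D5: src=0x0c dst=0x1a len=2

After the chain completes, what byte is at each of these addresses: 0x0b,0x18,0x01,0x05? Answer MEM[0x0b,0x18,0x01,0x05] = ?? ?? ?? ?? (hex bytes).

#0 dst[0x12+8] := {0x2d,0x65,0x20,0x61,0x57,0x60,0x75,0x09}
#1 dst[0x11+3] := {0x61,0x57,0x60}
#2 dst[0x03+6] := {0x20,0x61,0x57,0x60,0x75,0x09}
#3 dst[0x11+6] := {0x61,0x57,0x60,0x75,0x09,0x38}
#4 dst[0x01+3] := {0x57,0x60,0x75}
#5 dst[0x1a+2] := {0x57,0x60}
query mem[0x0b]=0x61, mem[0x18]=0x75, mem[0x01]=0x57, mem[0x05]=0x57

MEM[0x0b,0x18,0x01,0x05] = 61 75 57 57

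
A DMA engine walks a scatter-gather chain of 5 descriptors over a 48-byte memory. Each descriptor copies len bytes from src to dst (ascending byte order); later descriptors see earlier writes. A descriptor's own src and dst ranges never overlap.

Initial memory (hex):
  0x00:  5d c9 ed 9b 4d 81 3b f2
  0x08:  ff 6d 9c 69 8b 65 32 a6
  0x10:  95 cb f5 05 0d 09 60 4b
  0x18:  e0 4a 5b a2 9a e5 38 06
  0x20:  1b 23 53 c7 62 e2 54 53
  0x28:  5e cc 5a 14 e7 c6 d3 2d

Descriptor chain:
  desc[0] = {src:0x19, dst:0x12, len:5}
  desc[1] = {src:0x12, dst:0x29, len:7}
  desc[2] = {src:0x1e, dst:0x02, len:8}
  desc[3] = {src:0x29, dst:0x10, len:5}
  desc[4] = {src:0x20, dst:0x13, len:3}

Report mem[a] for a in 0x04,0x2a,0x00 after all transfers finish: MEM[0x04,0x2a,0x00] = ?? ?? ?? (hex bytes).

  after D0: wrote 5B at 0x12 = 4a5ba29ae5
  after D1: wrote 7B at 0x29 = 4a5ba29ae54be0
  after D2: wrote 8B at 0x02 = 38061b2353c762e2
  after D3: wrote 5B at 0x10 = 4a5ba29ae5
  after D4: wrote 3B at 0x13 = 1b2353
query mem[0x04]=0x1b, mem[0x2a]=0x5b, mem[0x00]=0x5d

MEM[0x04,0x2a,0x00] = 1b 5b 5d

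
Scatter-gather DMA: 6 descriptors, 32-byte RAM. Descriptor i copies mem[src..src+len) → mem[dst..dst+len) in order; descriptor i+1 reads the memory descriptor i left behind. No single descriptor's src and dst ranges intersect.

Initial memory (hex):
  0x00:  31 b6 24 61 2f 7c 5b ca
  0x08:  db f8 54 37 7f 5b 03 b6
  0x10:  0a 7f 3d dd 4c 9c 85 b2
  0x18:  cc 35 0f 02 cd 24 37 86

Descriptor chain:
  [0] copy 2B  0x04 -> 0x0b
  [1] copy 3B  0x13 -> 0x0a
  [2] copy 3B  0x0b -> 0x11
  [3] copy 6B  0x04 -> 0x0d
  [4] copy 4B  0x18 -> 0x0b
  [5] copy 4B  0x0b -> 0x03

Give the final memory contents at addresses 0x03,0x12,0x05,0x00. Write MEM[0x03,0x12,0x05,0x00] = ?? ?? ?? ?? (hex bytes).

#0 dst[0x0b+2] := {0x2f,0x7c}
#1 dst[0x0a+3] := {0xdd,0x4c,0x9c}
#2 dst[0x11+3] := {0x4c,0x9c,0x5b}
#3 dst[0x0d+6] := {0x2f,0x7c,0x5b,0xca,0xdb,0xf8}
#4 dst[0x0b+4] := {0xcc,0x35,0x0f,0x02}
#5 dst[0x03+4] := {0xcc,0x35,0x0f,0x02}
query mem[0x03]=0xcc, mem[0x12]=0xf8, mem[0x05]=0x0f, mem[0x00]=0x31

MEM[0x03,0x12,0x05,0x00] = cc f8 0f 31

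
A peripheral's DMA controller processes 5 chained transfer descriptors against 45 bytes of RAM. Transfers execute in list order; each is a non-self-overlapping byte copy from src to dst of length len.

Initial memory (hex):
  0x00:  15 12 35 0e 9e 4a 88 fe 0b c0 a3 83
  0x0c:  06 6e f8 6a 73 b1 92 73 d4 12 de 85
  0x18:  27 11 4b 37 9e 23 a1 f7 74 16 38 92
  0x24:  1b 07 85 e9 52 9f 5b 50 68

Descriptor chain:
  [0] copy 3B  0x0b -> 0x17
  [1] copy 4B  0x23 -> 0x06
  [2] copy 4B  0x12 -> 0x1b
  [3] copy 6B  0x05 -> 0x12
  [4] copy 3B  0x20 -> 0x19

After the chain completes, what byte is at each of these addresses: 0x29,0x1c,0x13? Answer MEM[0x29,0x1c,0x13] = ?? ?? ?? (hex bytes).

[0] 0x0b->0x17 len=3 : 83 06 6e
[1] 0x23->0x06 len=4 : 92 1b 07 85
[2] 0x12->0x1b len=4 : 92 73 d4 12
[3] 0x05->0x12 len=6 : 4a 92 1b 07 85 a3
[4] 0x20->0x19 len=3 : 74 16 38
query mem[0x29]=0x9f, mem[0x1c]=0x73, mem[0x13]=0x92

MEM[0x29,0x1c,0x13] = 9f 73 92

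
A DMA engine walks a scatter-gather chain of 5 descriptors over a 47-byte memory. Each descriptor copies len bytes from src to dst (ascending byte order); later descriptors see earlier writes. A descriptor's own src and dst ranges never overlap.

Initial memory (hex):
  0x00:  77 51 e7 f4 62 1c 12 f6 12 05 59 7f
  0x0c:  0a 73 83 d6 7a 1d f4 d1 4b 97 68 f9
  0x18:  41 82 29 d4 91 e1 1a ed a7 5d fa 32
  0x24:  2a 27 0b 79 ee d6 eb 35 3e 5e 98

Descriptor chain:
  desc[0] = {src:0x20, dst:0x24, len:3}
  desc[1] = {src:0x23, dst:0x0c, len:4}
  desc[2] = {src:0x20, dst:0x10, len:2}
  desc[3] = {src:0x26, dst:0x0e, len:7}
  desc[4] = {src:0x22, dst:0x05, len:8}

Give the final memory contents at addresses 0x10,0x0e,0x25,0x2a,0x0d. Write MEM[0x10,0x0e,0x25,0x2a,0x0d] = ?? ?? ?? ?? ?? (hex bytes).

[0] 0x20->0x24 len=3 : a7 5d fa
[1] 0x23->0x0c len=4 : 32 a7 5d fa
[2] 0x20->0x10 len=2 : a7 5d
[3] 0x26->0x0e len=7 : fa 79 ee d6 eb 35 3e
[4] 0x22->0x05 len=8 : fa 32 a7 5d fa 79 ee d6
query mem[0x10]=0xee, mem[0x0e]=0xfa, mem[0x25]=0x5d, mem[0x2a]=0xeb, mem[0x0d]=0xa7

MEM[0x10,0x0e,0x25,0x2a,0x0d] = ee fa 5d eb a7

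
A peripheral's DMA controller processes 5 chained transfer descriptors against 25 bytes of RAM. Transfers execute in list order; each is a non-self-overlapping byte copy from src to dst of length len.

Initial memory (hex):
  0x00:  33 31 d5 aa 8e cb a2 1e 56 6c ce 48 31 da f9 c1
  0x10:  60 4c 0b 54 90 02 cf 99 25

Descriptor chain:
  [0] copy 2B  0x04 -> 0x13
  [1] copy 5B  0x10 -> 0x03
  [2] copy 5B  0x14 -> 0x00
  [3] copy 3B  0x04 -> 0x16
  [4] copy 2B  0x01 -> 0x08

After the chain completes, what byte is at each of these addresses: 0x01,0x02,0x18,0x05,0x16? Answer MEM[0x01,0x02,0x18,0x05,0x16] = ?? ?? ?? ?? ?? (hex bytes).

MEM[0x01,0x02,0x18,0x05,0x16] = 02 cf 8e 0b 25

#0 dst[0x13+2] := {0x8e,0xcb}
#1 dst[0x03+5] := {0x60,0x4c,0x0b,0x8e,0xcb}
#2 dst[0x00+5] := {0xcb,0x02,0xcf,0x99,0x25}
#3 dst[0x16+3] := {0x25,0x0b,0x8e}
#4 dst[0x08+2] := {0x02,0xcf}
query mem[0x01]=0x02, mem[0x02]=0xcf, mem[0x18]=0x8e, mem[0x05]=0x0b, mem[0x16]=0x25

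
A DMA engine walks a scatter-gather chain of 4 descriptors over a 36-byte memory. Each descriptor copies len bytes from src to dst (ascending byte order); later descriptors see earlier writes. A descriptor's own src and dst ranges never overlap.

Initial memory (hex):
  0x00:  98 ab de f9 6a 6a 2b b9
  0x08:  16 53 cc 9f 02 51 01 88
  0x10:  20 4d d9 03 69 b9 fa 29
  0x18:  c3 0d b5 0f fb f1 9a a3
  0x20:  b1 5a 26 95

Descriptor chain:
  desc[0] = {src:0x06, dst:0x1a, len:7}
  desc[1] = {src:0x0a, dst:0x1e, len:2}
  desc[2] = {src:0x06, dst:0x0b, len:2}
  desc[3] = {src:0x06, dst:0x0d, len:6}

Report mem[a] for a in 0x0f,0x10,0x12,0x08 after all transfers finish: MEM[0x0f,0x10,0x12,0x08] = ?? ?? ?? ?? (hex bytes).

MEM[0x0f,0x10,0x12,0x08] = 16 53 2b 16

#0 dst[0x1a+7] := {0x2b,0xb9,0x16,0x53,0xcc,0x9f,0x02}
#1 dst[0x1e+2] := {0xcc,0x9f}
#2 dst[0x0b+2] := {0x2b,0xb9}
#3 dst[0x0d+6] := {0x2b,0xb9,0x16,0x53,0xcc,0x2b}
query mem[0x0f]=0x16, mem[0x10]=0x53, mem[0x12]=0x2b, mem[0x08]=0x16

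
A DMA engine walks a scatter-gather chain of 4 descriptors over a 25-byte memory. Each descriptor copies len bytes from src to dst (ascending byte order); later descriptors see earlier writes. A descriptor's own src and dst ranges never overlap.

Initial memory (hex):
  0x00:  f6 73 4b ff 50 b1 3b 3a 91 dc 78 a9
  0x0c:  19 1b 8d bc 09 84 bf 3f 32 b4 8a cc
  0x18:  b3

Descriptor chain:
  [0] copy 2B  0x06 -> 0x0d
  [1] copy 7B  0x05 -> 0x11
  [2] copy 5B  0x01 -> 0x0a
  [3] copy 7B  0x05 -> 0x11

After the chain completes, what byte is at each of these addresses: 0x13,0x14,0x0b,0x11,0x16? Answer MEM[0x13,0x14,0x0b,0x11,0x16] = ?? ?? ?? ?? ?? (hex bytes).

MEM[0x13,0x14,0x0b,0x11,0x16] = 3a 91 4b b1 73

  after D0: wrote 2B at 0x0d = 3b3a
  after D1: wrote 7B at 0x11 = b13b3a91dc78a9
  after D2: wrote 5B at 0x0a = 734bff50b1
  after D3: wrote 7B at 0x11 = b13b3a91dc734b
query mem[0x13]=0x3a, mem[0x14]=0x91, mem[0x0b]=0x4b, mem[0x11]=0xb1, mem[0x16]=0x73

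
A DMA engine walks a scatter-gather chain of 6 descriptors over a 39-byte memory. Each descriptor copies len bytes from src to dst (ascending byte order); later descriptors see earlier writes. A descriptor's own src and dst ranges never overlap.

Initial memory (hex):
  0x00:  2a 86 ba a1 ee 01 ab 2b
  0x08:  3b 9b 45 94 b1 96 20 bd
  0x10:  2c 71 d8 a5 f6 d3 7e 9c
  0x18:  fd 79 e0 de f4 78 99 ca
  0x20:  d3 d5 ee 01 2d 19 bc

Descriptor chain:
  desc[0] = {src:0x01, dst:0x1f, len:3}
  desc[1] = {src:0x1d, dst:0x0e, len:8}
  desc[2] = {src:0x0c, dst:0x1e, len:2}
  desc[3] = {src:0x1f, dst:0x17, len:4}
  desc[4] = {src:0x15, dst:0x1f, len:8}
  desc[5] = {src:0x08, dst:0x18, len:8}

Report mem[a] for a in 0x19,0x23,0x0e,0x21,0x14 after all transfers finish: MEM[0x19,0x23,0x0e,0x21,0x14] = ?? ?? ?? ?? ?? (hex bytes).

D0: mem[0x1f..0x21] <- [86 ba a1]
D1: mem[0x0e..0x15] <- [78 99 86 ba a1 ee 01 2d]
D2: mem[0x1e..0x1f] <- [b1 96]
D3: mem[0x17..0x1a] <- [96 ba a1 ee]
D4: mem[0x1f..0x26] <- [2d 7e 96 ba a1 ee de f4]
D5: mem[0x18..0x1f] <- [3b 9b 45 94 b1 96 78 99]
query mem[0x19]=0x9b, mem[0x23]=0xa1, mem[0x0e]=0x78, mem[0x21]=0x96, mem[0x14]=0x01

MEM[0x19,0x23,0x0e,0x21,0x14] = 9b a1 78 96 01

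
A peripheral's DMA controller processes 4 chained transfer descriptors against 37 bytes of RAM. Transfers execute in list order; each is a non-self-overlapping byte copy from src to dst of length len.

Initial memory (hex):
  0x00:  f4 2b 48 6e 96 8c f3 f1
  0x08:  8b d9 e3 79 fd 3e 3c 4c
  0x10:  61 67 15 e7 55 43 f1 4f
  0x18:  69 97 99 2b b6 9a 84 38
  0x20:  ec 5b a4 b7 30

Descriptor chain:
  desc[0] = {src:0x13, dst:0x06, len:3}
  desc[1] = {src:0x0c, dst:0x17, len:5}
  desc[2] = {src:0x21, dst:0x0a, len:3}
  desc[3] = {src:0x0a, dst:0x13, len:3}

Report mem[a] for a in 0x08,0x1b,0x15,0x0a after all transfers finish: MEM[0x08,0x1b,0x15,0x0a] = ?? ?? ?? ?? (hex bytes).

MEM[0x08,0x1b,0x15,0x0a] = 43 61 b7 5b

#0 dst[0x06+3] := {0xe7,0x55,0x43}
#1 dst[0x17+5] := {0xfd,0x3e,0x3c,0x4c,0x61}
#2 dst[0x0a+3] := {0x5b,0xa4,0xb7}
#3 dst[0x13+3] := {0x5b,0xa4,0xb7}
query mem[0x08]=0x43, mem[0x1b]=0x61, mem[0x15]=0xb7, mem[0x0a]=0x5b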